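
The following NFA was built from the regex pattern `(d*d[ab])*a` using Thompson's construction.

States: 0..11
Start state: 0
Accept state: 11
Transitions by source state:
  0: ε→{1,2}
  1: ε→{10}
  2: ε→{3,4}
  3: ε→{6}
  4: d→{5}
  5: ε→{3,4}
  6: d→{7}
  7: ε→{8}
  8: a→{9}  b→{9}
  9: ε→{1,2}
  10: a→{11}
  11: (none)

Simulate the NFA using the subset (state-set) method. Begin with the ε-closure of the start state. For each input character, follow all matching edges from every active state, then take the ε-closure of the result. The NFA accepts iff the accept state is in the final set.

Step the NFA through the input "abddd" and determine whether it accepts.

start: ε-closure({0}) = {0,1,2,3,4,6,10}
'a' @ 1: {11}  ✓accept
'b' @ 2: {}  — state set empty
rest 'ddd' ignored (set empty)
end set {} — state 11 not in

Answer: REJECT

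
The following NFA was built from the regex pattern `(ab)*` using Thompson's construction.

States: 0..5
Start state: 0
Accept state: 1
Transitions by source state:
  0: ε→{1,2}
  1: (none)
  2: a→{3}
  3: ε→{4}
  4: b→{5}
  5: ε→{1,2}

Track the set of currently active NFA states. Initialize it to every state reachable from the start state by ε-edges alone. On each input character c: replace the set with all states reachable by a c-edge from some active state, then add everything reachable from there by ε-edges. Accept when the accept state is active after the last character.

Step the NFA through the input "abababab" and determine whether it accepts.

Answer: ACCEPT

Steps:
start: ε-closure({0}) = {0,1,2}
'a' @ 1: {3,4}
'b' @ 2: {1,2,5}  [accepting]
'a' @ 3: {3,4}
'b' @ 4: {1,2,5}  [accepting]
'a' @ 5: {3,4}
'b' @ 6: {1,2,5}  [accepting]
'a' @ 7: {3,4}
'b' @ 8: {1,2,5}  [accepting]
end set {1,2,5} — state 1 in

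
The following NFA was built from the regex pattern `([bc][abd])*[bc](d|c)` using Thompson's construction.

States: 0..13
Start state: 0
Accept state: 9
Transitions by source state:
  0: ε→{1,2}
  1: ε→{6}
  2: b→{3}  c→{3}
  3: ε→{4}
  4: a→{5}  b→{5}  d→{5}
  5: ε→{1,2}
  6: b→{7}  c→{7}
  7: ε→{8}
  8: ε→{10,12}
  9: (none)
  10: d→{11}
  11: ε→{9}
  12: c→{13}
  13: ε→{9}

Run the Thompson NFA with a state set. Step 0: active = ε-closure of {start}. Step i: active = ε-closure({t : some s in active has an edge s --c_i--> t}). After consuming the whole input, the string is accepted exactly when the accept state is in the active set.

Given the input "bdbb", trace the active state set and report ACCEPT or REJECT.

Answer: REJECT

Steps:
S₀ = ε-closure({0}) = {0,1,2,6}
'b' @ 1: {3,4,7,8,10,12}
'd' @ 2: {1,2,5,6,9,11}  (accept∈set)
'b' @ 3: {3,4,7,8,10,12}
'b' @ 4: {1,2,5,6}
after full input: {1,2,5,6}  (accept=9 not in)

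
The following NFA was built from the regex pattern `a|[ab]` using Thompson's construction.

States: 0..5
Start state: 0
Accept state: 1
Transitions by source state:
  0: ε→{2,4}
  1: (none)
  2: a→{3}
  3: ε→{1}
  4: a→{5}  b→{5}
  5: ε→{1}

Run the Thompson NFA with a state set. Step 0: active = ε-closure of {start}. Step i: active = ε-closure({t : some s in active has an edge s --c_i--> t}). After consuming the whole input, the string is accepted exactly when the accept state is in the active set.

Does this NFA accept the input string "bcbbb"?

start: ε-closure({0}) = {0,2,4}
'b' @ 1: {1,5}  (accept∈set)
'c' @ 2: {}  — no active states
rest 'bbb' ignored (set empty)
final: {}; accept 1 not in set

Answer: REJECT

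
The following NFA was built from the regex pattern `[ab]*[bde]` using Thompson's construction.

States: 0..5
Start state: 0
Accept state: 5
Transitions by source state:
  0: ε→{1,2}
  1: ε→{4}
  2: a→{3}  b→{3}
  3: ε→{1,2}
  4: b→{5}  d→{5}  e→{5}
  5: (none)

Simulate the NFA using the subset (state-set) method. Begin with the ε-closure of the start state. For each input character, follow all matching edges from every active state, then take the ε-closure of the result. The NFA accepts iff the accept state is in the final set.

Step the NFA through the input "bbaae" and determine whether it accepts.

start: ε-closure({0}) = {0,1,2,4}
'b' @ 1: {1,2,3,4,5}  ✓accept
'b' @ 2: {1,2,3,4,5}  ✓accept
'a' @ 3: {1,2,3,4}
'a' @ 4: {1,2,3,4}
'e' @ 5: {5}  ✓accept
end set {5} — state 5 in

Answer: ACCEPT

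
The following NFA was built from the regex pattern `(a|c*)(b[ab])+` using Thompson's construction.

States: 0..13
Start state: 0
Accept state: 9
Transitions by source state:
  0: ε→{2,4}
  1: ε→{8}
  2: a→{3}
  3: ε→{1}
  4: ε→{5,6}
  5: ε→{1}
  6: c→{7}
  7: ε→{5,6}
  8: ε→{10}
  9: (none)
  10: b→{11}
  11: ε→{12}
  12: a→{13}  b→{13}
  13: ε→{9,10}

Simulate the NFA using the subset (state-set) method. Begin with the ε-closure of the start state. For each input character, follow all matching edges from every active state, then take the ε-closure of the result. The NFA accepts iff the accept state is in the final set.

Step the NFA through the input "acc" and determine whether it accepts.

S₀ = ε-closure({0}) = {0,1,2,4,5,6,8,10}
'a' @ 1: {1,3,8,10}
'c' @ 2: {}  — dead — no transitions
rest 'c' ignored (set empty)
final: {}; accept 9 not in set

Answer: REJECT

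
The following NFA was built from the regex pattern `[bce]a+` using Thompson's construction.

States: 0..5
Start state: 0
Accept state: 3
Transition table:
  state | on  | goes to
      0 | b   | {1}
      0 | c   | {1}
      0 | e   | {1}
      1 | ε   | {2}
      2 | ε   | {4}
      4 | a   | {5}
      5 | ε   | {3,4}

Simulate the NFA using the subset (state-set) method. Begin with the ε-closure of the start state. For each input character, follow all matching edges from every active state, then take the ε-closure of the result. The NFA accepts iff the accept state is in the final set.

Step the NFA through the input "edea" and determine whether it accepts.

start: ε-closure({0}) = {0}
'e' @ 1: {1,2,4}
'd' @ 2: {}  — state set empty
rest 'ea' ignored (set empty)
end set {} — state 3 not in

Answer: REJECT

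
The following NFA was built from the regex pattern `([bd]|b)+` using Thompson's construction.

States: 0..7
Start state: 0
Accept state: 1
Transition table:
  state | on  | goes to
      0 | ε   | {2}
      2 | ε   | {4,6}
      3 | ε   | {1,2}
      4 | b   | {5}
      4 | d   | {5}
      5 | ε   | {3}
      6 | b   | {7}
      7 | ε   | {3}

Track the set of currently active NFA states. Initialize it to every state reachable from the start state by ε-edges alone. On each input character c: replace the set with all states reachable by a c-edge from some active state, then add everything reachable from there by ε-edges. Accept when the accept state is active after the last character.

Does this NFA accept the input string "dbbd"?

Answer: ACCEPT

Trace:
S₀ = ε-closure({0}) = {0,2,4,6}
'd' @ 1: {1,2,3,4,5,6}  [accepting]
'b' @ 2: {1,2,3,4,5,6,7}  [accepting]
'b' @ 3: {1,2,3,4,5,6,7}  [accepting]
'd' @ 4: {1,2,3,4,5,6}  [accepting]
after full input: {1,2,3,4,5,6}  (accept=1 in)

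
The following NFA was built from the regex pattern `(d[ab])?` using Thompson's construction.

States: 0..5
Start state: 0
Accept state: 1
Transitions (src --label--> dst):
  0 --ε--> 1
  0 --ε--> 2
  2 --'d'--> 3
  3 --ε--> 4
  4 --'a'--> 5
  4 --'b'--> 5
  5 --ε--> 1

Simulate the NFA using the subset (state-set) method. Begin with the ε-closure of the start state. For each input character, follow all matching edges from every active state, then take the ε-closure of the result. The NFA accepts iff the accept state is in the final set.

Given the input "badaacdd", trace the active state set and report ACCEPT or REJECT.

Answer: REJECT

Steps:
initial (ε-close {0}): {0,1,2}
'b' @ 1: {}  — dead — no transitions
rest 'adaacdd' ignored (set empty)
final: {}; accept 1 not in set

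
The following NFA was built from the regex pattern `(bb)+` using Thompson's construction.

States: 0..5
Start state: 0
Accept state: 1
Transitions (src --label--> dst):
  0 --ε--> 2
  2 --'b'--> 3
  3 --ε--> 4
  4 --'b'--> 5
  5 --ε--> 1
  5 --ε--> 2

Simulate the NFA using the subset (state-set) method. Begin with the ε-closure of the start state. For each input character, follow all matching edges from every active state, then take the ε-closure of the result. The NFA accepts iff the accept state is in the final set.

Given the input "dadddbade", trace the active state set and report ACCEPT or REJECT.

Answer: REJECT

Derivation:
start: ε-closure({0}) = {0,2}
'd' @ 1: {}  — state set empty
rest 'adddbade' ignored (set empty)
end set {} — state 1 not in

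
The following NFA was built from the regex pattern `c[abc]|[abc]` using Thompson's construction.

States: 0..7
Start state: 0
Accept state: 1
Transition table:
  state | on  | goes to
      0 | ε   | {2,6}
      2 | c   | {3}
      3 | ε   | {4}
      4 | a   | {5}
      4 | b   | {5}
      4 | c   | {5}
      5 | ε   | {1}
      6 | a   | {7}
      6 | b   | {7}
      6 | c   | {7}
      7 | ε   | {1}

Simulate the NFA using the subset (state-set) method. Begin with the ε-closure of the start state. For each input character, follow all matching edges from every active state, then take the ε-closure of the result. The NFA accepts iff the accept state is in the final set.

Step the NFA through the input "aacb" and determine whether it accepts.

start: ε-closure({0}) = {0,2,6}
'a' @ 1: {1,7}  (accept∈set)
'a' @ 2: {}  — no active states
rest 'cb' ignored (set empty)
after full input: {}  (accept=1 not in)

Answer: REJECT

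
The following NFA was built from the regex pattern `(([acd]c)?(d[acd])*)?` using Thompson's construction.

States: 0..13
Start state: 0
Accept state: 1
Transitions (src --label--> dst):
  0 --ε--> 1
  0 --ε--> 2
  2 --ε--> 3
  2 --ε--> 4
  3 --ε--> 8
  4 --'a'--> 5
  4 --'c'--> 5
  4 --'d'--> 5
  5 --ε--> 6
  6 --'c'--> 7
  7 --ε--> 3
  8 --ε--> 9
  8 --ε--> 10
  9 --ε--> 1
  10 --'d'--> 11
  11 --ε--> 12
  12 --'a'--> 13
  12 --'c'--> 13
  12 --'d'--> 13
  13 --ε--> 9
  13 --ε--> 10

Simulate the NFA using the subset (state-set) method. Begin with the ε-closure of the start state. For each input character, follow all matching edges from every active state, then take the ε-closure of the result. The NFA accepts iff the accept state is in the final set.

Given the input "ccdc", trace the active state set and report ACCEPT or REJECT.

initial (ε-close {0}): {0,1,2,3,4,8,9,10}
'c' @ 1: {5,6}
'c' @ 2: {1,3,7,8,9,10}  (accept∈set)
'd' @ 3: {11,12}
'c' @ 4: {1,9,10,13}  (accept∈set)
final: {1,9,10,13}; accept 1 in set

Answer: ACCEPT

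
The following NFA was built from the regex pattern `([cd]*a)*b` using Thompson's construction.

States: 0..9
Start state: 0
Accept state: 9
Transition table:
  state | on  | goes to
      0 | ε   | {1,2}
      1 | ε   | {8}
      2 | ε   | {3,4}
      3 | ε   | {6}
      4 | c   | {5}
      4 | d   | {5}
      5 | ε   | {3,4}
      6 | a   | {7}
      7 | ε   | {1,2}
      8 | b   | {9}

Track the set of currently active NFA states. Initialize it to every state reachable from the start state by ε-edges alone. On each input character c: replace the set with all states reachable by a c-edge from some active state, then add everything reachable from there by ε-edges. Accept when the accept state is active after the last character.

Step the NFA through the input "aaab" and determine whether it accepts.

initial (ε-close {0}): {0,1,2,3,4,6,8}
'a' @ 1: {1,2,3,4,6,7,8}
'a' @ 2: {1,2,3,4,6,7,8}
'a' @ 3: {1,2,3,4,6,7,8}
'b' @ 4: {9}  (accept∈set)
final: {9}; accept 9 in set

Answer: ACCEPT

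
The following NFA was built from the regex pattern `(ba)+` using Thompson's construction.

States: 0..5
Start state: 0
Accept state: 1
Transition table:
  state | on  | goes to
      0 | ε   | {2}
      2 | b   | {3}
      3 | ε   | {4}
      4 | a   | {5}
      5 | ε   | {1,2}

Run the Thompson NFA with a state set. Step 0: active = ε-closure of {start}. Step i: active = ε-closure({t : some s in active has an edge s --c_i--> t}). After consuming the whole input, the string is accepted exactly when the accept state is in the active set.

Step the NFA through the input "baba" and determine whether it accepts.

start: ε-closure({0}) = {0,2}
'b' @ 1: {3,4}
'a' @ 2: {1,2,5}  (accept∈set)
'b' @ 3: {3,4}
'a' @ 4: {1,2,5}  (accept∈set)
end set {1,2,5} — state 1 in

Answer: ACCEPT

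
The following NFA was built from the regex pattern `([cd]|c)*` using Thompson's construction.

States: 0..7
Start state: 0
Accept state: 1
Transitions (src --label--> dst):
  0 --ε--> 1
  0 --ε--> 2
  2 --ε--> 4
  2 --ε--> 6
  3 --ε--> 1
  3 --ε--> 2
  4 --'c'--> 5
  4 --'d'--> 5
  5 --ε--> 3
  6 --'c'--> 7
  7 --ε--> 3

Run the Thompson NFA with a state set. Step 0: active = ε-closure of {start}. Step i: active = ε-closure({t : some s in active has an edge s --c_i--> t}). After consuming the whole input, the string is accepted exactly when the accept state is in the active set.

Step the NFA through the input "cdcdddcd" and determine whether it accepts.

start: ε-closure({0}) = {0,1,2,4,6}
'c' @ 1: {1,2,3,4,5,6,7}  [accepting]
'd' @ 2: {1,2,3,4,5,6}  [accepting]
'c' @ 3: {1,2,3,4,5,6,7}  [accepting]
'd' @ 4: {1,2,3,4,5,6}  [accepting]
'd' @ 5: {1,2,3,4,5,6}  [accepting]
'd' @ 6: {1,2,3,4,5,6}  [accepting]
'c' @ 7: {1,2,3,4,5,6,7}  [accepting]
'd' @ 8: {1,2,3,4,5,6}  [accepting]
after full input: {1,2,3,4,5,6}  (accept=1 in)

Answer: ACCEPT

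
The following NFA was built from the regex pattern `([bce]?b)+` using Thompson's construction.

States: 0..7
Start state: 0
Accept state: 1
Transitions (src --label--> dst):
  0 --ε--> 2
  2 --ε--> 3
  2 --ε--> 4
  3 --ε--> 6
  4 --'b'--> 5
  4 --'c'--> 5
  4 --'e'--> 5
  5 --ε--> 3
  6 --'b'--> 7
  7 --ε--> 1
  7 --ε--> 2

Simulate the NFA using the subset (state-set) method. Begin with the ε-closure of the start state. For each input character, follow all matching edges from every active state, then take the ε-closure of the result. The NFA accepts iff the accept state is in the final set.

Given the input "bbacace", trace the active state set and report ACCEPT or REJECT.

S₀ = ε-closure({0}) = {0,2,3,4,6}
'b' @ 1: {1,2,3,4,5,6,7}  (accept∈set)
'b' @ 2: {1,2,3,4,5,6,7}  (accept∈set)
'a' @ 3: {}  — dead — no transitions
rest 'cace' ignored (set empty)
end set {} — state 1 not in

Answer: REJECT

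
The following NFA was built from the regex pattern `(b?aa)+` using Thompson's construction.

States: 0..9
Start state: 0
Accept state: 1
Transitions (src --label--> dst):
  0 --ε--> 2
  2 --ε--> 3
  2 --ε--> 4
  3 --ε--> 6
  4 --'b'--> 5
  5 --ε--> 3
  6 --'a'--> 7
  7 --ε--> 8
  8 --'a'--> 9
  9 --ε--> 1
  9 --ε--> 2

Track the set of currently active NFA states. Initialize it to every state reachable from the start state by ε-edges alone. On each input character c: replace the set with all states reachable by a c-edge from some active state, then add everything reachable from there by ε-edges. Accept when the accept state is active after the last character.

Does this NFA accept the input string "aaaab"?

initial (ε-close {0}): {0,2,3,4,6}
'a' @ 1: {7,8}
'a' @ 2: {1,2,3,4,6,9}  (accept∈set)
'a' @ 3: {7,8}
'a' @ 4: {1,2,3,4,6,9}  (accept∈set)
'b' @ 5: {3,5,6}
final: {3,5,6}; accept 1 not in set

Answer: REJECT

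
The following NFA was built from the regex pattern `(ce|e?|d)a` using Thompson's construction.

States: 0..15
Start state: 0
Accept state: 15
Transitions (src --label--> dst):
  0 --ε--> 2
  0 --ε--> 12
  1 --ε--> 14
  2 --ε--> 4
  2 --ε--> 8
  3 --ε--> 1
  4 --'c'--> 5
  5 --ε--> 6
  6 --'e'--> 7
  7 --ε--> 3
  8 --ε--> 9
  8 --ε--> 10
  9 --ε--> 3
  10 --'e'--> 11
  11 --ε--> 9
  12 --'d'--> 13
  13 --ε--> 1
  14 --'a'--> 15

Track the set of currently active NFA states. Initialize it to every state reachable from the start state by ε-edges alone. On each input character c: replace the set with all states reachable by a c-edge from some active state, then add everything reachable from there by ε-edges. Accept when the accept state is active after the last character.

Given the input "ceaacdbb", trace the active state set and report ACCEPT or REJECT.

Answer: REJECT

Steps:
start: ε-closure({0}) = {0,1,2,3,4,8,9,10,12,14}
'c' @ 1: {5,6}
'e' @ 2: {1,3,7,14}
'a' @ 3: {15}  (accept∈set)
'a' @ 4: {}  — state set empty
rest 'cdbb' ignored (set empty)
end set {} — state 15 not in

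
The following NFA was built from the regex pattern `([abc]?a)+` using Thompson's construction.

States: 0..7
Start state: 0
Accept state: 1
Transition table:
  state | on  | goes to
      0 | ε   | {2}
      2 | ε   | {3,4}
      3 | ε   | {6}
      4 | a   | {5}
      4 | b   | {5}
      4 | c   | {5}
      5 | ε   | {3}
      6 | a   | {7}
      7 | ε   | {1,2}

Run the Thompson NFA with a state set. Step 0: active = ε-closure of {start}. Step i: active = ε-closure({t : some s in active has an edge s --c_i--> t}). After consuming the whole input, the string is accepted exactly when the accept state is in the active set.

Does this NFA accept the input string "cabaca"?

Answer: ACCEPT

Trace:
S₀ = ε-closure({0}) = {0,2,3,4,6}
'c' @ 1: {3,5,6}
'a' @ 2: {1,2,3,4,6,7}  [accepting]
'b' @ 3: {3,5,6}
'a' @ 4: {1,2,3,4,6,7}  [accepting]
'c' @ 5: {3,5,6}
'a' @ 6: {1,2,3,4,6,7}  [accepting]
after full input: {1,2,3,4,6,7}  (accept=1 in)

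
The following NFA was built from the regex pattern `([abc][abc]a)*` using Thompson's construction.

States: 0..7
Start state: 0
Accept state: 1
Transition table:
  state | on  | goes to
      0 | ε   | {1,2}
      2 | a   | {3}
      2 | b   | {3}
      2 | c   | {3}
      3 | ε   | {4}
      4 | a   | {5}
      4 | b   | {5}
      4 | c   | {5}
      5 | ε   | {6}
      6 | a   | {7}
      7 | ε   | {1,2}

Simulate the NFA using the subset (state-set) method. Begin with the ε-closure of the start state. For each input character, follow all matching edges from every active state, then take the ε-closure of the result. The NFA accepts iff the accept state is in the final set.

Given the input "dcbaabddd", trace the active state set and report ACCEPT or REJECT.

start: ε-closure({0}) = {0,1,2}
'd' @ 1: {}  — dead — no transitions
rest 'cbaabddd' ignored (set empty)
final: {}; accept 1 not in set

Answer: REJECT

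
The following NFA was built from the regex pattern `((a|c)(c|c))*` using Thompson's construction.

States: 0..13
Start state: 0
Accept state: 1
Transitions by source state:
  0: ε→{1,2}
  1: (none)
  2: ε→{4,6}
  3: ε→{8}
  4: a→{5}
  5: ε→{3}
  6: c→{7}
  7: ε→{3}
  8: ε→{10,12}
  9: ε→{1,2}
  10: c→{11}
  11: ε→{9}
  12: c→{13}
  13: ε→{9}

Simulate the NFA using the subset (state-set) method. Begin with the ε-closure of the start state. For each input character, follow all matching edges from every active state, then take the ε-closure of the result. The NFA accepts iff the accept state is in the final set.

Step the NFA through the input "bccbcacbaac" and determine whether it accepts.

S₀ = ε-closure({0}) = {0,1,2,4,6}
'b' @ 1: {}  — dead — no transitions
rest 'ccbcacbaac' ignored (set empty)
end set {} — state 1 not in

Answer: REJECT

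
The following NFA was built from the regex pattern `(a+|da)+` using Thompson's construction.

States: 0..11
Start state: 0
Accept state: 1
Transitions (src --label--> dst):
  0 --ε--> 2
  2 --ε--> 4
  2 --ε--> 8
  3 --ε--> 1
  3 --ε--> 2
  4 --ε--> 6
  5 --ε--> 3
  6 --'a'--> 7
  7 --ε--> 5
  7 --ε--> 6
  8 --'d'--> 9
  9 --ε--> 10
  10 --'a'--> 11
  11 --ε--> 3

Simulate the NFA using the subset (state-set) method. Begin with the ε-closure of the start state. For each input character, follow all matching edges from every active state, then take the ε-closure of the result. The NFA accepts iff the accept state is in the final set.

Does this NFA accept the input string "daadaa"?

Answer: ACCEPT

Derivation:
start: ε-closure({0}) = {0,2,4,6,8}
'd' @ 1: {9,10}
'a' @ 2: {1,2,3,4,6,8,11}  (accept∈set)
'a' @ 3: {1,2,3,4,5,6,7,8}  (accept∈set)
'd' @ 4: {9,10}
'a' @ 5: {1,2,3,4,6,8,11}  (accept∈set)
'a' @ 6: {1,2,3,4,5,6,7,8}  (accept∈set)
after full input: {1,2,3,4,5,6,7,8}  (accept=1 in)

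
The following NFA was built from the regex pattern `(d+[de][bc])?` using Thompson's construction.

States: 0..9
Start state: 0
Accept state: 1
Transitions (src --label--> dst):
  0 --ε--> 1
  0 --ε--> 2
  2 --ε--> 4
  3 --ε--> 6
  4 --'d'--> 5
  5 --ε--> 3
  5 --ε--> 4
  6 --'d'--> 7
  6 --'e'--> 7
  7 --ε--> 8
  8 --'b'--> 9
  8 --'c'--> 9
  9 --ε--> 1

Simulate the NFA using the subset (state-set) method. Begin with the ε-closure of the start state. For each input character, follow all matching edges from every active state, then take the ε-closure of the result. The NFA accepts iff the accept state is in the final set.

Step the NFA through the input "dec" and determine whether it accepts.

start: ε-closure({0}) = {0,1,2,4}
'd' @ 1: {3,4,5,6}
'e' @ 2: {7,8}
'c' @ 3: {1,9}  (accept∈set)
end set {1,9} — state 1 in

Answer: ACCEPT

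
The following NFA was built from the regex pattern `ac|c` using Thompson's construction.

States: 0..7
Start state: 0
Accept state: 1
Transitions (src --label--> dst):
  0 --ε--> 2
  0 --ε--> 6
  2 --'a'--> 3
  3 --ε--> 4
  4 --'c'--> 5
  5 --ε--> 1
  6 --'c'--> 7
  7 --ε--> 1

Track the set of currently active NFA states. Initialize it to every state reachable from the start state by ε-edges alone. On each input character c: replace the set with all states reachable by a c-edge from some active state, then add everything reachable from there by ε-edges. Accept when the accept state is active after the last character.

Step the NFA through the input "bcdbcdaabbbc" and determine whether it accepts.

S₀ = ε-closure({0}) = {0,2,6}
'b' @ 1: {}  — dead — no transitions
rest 'cdbcdaabbbc' ignored (set empty)
final: {}; accept 1 not in set

Answer: REJECT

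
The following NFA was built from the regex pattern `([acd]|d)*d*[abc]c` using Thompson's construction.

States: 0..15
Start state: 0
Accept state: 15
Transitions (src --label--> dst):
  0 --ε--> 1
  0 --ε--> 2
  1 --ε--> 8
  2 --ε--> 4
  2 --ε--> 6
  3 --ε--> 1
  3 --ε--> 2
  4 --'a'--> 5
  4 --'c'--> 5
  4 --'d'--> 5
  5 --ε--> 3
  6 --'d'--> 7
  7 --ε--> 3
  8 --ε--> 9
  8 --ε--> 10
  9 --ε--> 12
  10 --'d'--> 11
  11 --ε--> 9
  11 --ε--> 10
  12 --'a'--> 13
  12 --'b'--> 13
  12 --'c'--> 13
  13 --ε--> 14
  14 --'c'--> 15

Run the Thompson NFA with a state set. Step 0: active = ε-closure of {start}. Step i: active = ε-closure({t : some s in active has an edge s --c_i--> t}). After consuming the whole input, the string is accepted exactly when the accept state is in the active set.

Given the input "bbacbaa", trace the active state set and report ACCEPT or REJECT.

initial (ε-close {0}): {0,1,2,4,6,8,9,10,12}
'b' @ 1: {13,14}
'b' @ 2: {}  — no active states
rest 'acbaa' ignored (set empty)
final: {}; accept 15 not in set

Answer: REJECT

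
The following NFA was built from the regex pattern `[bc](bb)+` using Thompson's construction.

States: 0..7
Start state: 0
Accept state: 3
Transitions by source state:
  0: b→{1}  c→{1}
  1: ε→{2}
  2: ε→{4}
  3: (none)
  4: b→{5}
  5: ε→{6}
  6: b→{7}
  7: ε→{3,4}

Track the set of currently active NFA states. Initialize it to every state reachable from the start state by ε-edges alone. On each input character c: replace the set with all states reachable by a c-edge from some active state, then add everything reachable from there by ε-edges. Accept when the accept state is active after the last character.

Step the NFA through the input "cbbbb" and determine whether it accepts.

S₀ = ε-closure({0}) = {0}
'c' @ 1: {1,2,4}
'b' @ 2: {5,6}
'b' @ 3: {3,4,7}  (accept∈set)
'b' @ 4: {5,6}
'b' @ 5: {3,4,7}  (accept∈set)
final: {3,4,7}; accept 3 in set

Answer: ACCEPT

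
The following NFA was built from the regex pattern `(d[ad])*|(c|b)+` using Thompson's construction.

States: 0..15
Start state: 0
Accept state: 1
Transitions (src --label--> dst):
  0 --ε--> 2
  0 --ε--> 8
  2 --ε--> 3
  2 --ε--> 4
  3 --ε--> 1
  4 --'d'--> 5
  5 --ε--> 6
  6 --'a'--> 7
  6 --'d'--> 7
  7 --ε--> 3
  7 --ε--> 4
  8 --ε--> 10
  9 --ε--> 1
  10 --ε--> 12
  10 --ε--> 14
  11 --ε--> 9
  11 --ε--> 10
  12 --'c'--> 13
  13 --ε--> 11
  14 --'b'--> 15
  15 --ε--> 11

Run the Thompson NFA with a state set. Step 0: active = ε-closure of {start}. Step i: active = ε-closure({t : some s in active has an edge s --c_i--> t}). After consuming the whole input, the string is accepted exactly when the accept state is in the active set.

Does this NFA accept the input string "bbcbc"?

Answer: ACCEPT

Steps:
start: ε-closure({0}) = {0,1,2,3,4,8,10,12,14}
'b' @ 1: {1,9,10,11,12,14,15}  ✓accept
'b' @ 2: {1,9,10,11,12,14,15}  ✓accept
'c' @ 3: {1,9,10,11,12,13,14}  ✓accept
'b' @ 4: {1,9,10,11,12,14,15}  ✓accept
'c' @ 5: {1,9,10,11,12,13,14}  ✓accept
final: {1,9,10,11,12,13,14}; accept 1 in set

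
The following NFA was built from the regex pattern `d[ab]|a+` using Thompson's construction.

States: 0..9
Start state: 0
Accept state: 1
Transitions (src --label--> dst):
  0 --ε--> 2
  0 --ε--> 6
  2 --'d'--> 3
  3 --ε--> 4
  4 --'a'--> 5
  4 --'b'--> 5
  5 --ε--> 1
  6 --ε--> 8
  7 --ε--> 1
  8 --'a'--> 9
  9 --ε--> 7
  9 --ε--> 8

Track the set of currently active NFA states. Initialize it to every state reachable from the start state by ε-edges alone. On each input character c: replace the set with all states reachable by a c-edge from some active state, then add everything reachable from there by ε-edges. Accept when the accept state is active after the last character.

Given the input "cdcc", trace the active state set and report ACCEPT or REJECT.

Answer: REJECT

Trace:
S₀ = ε-closure({0}) = {0,2,6,8}
'c' @ 1: {}  — no active states
rest 'dcc' ignored (set empty)
after full input: {}  (accept=1 not in)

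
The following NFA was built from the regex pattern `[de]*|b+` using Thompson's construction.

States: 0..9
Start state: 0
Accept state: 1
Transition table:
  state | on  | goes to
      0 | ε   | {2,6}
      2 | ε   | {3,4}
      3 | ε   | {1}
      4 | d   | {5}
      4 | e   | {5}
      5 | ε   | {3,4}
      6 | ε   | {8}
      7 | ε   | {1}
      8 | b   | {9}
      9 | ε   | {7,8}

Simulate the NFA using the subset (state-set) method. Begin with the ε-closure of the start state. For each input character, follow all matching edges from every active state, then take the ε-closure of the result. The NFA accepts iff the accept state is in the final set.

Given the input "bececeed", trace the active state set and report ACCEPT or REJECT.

Answer: REJECT

Derivation:
S₀ = ε-closure({0}) = {0,1,2,3,4,6,8}
'b' @ 1: {1,7,8,9}  (accept∈set)
'e' @ 2: {}  — state set empty
rest 'ceceed' ignored (set empty)
end set {} — state 1 not in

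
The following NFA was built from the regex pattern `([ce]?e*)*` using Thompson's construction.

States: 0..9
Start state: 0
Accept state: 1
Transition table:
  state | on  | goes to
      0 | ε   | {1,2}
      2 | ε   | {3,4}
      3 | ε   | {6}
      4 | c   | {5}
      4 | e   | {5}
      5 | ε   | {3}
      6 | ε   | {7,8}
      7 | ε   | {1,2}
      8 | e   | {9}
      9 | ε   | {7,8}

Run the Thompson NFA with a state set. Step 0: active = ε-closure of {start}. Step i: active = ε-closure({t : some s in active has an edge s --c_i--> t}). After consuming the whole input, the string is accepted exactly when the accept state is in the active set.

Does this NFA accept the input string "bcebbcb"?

Answer: REJECT

Derivation:
start: ε-closure({0}) = {0,1,2,3,4,6,7,8}
'b' @ 1: {}  — dead — no transitions
rest 'cebbcb' ignored (set empty)
final: {}; accept 1 not in set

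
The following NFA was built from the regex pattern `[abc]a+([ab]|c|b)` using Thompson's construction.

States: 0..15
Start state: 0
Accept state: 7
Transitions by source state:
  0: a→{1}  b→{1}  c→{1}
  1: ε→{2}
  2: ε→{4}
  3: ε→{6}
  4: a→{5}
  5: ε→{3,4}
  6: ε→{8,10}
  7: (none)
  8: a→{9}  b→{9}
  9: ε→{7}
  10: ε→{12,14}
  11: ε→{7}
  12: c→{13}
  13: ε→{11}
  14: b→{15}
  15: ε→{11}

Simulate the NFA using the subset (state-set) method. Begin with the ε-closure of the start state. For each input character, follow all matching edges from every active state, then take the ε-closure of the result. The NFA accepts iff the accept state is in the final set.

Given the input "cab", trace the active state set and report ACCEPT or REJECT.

start: ε-closure({0}) = {0}
'c' @ 1: {1,2,4}
'a' @ 2: {3,4,5,6,8,10,12,14}
'b' @ 3: {7,9,11,15}  [accepting]
after full input: {7,9,11,15}  (accept=7 in)

Answer: ACCEPT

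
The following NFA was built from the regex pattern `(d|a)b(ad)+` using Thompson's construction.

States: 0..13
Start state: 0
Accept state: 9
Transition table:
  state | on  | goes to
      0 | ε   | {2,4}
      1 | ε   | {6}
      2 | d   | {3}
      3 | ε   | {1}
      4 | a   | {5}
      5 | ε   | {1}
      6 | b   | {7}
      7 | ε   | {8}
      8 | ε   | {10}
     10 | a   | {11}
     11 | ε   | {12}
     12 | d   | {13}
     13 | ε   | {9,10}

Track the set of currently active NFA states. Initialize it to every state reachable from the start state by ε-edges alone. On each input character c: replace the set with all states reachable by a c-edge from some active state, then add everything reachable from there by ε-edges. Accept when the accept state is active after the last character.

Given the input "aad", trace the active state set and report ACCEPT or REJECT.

Answer: REJECT

Trace:
initial (ε-close {0}): {0,2,4}
'a' @ 1: {1,5,6}
'a' @ 2: {}  — state set empty
rest 'd' ignored (set empty)
final: {}; accept 9 not in set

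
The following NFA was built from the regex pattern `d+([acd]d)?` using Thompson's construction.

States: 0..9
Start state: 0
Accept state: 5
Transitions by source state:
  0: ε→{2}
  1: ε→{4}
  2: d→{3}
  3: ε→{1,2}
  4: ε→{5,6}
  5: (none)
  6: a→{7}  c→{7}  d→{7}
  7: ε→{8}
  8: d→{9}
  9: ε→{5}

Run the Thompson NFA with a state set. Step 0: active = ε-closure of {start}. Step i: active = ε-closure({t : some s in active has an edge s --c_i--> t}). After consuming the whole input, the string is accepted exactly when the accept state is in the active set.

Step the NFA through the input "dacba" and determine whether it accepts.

start: ε-closure({0}) = {0,2}
'd' @ 1: {1,2,3,4,5,6}  [accepting]
'a' @ 2: {7,8}
'c' @ 3: {}  — no active states
rest 'ba' ignored (set empty)
after full input: {}  (accept=5 not in)

Answer: REJECT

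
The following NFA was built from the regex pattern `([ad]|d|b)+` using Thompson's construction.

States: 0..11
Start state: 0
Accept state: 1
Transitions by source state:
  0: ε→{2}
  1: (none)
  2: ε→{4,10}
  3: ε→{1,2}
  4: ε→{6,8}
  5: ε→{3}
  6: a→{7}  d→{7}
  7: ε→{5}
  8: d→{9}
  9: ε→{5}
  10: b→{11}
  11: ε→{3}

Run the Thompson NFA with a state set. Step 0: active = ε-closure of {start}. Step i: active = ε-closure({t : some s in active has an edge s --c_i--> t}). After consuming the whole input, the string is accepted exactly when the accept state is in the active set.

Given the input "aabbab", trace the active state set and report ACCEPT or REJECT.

Answer: ACCEPT

Steps:
initial (ε-close {0}): {0,2,4,6,8,10}
'a' @ 1: {1,2,3,4,5,6,7,8,10}  ✓accept
'a' @ 2: {1,2,3,4,5,6,7,8,10}  ✓accept
'b' @ 3: {1,2,3,4,6,8,10,11}  ✓accept
'b' @ 4: {1,2,3,4,6,8,10,11}  ✓accept
'a' @ 5: {1,2,3,4,5,6,7,8,10}  ✓accept
'b' @ 6: {1,2,3,4,6,8,10,11}  ✓accept
end set {1,2,3,4,6,8,10,11} — state 1 in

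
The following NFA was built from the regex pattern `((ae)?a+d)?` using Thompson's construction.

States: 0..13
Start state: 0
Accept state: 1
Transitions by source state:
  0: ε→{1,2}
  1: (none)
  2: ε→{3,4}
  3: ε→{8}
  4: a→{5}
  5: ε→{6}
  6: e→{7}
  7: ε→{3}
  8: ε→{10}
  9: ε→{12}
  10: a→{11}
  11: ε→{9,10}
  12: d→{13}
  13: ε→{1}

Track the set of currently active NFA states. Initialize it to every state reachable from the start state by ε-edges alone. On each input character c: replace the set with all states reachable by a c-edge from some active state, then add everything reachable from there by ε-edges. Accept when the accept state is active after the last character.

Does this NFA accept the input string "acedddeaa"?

Answer: REJECT

Derivation:
S₀ = ε-closure({0}) = {0,1,2,3,4,8,10}
'a' @ 1: {5,6,9,10,11,12}
'c' @ 2: {}  — no active states
rest 'edddeaa' ignored (set empty)
end set {} — state 1 not in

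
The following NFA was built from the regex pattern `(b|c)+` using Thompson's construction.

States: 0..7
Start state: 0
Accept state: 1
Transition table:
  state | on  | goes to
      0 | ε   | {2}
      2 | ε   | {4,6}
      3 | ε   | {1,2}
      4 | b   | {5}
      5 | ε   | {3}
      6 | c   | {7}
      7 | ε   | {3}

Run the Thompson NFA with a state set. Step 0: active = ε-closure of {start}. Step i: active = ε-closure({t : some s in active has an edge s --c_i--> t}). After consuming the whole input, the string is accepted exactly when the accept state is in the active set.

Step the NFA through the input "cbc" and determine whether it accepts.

start: ε-closure({0}) = {0,2,4,6}
'c' @ 1: {1,2,3,4,6,7}  ✓accept
'b' @ 2: {1,2,3,4,5,6}  ✓accept
'c' @ 3: {1,2,3,4,6,7}  ✓accept
end set {1,2,3,4,6,7} — state 1 in

Answer: ACCEPT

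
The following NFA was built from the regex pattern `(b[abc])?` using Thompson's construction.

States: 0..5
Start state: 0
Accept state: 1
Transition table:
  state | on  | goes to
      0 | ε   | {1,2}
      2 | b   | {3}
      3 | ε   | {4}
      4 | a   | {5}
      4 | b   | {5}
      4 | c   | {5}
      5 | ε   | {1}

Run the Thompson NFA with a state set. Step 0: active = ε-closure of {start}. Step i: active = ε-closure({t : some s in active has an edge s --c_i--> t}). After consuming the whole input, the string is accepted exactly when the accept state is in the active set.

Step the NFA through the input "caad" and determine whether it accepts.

Answer: REJECT

Steps:
initial (ε-close {0}): {0,1,2}
'c' @ 1: {}  — no active states
rest 'aad' ignored (set empty)
final: {}; accept 1 not in set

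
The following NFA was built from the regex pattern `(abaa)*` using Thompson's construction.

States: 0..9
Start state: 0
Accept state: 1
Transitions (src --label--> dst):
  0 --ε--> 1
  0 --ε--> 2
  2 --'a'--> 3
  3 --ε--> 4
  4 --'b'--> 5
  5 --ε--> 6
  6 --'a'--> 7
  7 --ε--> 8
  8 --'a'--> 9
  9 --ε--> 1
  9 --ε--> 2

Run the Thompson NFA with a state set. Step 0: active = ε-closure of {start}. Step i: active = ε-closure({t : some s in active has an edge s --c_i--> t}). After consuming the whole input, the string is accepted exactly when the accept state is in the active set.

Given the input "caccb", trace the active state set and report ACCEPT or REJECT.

Answer: REJECT

Derivation:
S₀ = ε-closure({0}) = {0,1,2}
'c' @ 1: {}  — no active states
rest 'accb' ignored (set empty)
end set {} — state 1 not in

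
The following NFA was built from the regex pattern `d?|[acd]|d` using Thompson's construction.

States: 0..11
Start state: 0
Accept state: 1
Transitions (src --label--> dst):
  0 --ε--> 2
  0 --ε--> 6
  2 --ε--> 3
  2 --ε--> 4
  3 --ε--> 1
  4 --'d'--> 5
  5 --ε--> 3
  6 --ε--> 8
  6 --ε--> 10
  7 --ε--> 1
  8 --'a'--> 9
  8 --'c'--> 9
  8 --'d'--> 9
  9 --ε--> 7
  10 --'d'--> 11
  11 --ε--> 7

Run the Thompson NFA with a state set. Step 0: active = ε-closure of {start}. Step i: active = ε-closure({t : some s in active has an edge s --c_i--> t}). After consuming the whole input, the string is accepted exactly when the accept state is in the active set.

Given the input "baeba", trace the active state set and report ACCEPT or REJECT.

Answer: REJECT

Steps:
initial (ε-close {0}): {0,1,2,3,4,6,8,10}
'b' @ 1: {}  — dead — no transitions
rest 'aeba' ignored (set empty)
after full input: {}  (accept=1 not in)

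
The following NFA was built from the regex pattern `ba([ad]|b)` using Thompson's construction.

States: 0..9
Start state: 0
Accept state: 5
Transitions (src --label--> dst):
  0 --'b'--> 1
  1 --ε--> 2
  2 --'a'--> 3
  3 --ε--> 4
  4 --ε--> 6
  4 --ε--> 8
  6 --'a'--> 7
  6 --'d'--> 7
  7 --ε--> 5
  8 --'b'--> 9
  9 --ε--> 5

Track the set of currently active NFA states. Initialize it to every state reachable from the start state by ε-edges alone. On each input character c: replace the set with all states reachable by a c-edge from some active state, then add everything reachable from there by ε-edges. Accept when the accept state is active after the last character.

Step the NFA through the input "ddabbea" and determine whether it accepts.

Answer: REJECT

Trace:
S₀ = ε-closure({0}) = {0}
'd' @ 1: {}  — state set empty
rest 'dabbea' ignored (set empty)
final: {}; accept 5 not in set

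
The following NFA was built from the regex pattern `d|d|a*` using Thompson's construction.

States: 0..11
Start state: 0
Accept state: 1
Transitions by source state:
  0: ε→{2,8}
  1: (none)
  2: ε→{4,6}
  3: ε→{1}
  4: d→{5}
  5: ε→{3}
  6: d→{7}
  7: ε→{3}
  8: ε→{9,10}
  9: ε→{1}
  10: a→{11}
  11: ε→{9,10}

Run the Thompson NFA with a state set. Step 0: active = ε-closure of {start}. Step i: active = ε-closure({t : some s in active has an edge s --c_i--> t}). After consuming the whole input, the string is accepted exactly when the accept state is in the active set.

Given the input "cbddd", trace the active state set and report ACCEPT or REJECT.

Answer: REJECT

Steps:
start: ε-closure({0}) = {0,1,2,4,6,8,9,10}
'c' @ 1: {}  — dead — no transitions
rest 'bddd' ignored (set empty)
after full input: {}  (accept=1 not in)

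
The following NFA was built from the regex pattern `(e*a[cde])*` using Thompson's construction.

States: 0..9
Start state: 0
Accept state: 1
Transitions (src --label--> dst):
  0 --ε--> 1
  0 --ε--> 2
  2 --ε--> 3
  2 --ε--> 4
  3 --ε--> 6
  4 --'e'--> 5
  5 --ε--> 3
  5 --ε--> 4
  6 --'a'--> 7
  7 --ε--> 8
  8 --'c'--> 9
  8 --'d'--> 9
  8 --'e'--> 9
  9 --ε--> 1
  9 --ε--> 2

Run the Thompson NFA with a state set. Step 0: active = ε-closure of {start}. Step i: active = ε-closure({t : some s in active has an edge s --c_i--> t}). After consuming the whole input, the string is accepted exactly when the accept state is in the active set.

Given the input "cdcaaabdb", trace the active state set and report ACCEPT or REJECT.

Answer: REJECT

Trace:
start: ε-closure({0}) = {0,1,2,3,4,6}
'c' @ 1: {}  — dead — no transitions
rest 'dcaaabdb' ignored (set empty)
after full input: {}  (accept=1 not in)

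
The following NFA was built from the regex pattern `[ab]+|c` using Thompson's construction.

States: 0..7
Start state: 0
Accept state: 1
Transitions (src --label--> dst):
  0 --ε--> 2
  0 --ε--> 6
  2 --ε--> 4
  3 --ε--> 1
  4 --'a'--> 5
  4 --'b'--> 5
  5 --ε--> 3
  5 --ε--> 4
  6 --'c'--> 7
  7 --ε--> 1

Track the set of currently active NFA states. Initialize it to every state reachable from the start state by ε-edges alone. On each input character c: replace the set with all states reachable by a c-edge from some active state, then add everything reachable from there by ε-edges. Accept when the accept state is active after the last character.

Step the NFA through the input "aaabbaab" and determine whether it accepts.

Answer: ACCEPT

Trace:
start: ε-closure({0}) = {0,2,4,6}
'a' @ 1: {1,3,4,5}  ✓accept
'a' @ 2: {1,3,4,5}  ✓accept
'a' @ 3: {1,3,4,5}  ✓accept
'b' @ 4: {1,3,4,5}  ✓accept
'b' @ 5: {1,3,4,5}  ✓accept
'a' @ 6: {1,3,4,5}  ✓accept
'a' @ 7: {1,3,4,5}  ✓accept
'b' @ 8: {1,3,4,5}  ✓accept
final: {1,3,4,5}; accept 1 in set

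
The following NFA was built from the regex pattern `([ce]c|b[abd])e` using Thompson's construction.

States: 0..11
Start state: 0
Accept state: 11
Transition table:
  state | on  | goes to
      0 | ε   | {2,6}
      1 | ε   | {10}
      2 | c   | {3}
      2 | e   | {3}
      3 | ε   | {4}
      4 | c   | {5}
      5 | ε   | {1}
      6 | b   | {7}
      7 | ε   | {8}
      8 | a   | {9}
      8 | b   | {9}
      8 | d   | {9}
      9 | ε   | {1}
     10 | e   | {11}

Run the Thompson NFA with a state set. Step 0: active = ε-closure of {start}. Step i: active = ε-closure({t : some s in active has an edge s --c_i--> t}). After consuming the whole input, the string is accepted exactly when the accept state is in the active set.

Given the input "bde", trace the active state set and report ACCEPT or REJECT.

Answer: ACCEPT

Trace:
S₀ = ε-closure({0}) = {0,2,6}
'b' @ 1: {7,8}
'd' @ 2: {1,9,10}
'e' @ 3: {11}  ✓accept
end set {11} — state 11 in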